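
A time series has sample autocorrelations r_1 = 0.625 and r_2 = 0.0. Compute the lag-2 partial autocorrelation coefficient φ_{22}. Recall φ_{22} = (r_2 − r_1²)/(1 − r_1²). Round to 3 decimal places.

φ_{22} = (r_2 − r_1²) / (1 − r_1²)
r_1² = (0.625)² = 0.390625
Numerator = 0.0 − 0.3906 = -0.3906; denominator = 1 − 0.3906 = 0.6094
φ_{22} = -0.3906 / 0.6094 = -0.641

-0.641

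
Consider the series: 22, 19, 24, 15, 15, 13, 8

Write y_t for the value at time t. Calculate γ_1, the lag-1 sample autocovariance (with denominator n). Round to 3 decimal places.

8.321

Mean ȳ = (22 + 19 + 24 + 15 + 15 + 13 + 8)/7 = 16.5714
Deviations: 5.4286, 2.4286, 7.4286, -1.5714, -1.5714, -3.5714, -8.5714
Σ_{t=1}^{6}(y_t−ȳ)(y_{t+1}−ȳ) = 58.2449
γ_1 = 58.2449 / 7 = 8.321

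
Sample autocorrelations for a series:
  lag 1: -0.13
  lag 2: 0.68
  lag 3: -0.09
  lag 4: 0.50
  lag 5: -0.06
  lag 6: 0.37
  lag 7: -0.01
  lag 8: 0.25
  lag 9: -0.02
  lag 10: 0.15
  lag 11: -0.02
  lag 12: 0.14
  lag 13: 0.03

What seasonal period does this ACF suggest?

The largest autocorrelation is r_2 = 0.68, with weaker echoes at lags 4 (0.50), 6 (0.37), 8 (0.25) and 10 (0.15); the remaining lags stay at or below 0.14.
The dominant spike at lag 2 indicates a seasonal period of 2.

2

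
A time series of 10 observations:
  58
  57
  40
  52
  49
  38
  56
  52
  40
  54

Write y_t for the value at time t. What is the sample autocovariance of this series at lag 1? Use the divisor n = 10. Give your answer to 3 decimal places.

-15.056

Mean ȳ = (58 + 57 + 40 + 52 + 49 + 38 + 56 + 52 + 40 + 54)/10 = 49.6000
Σ_{t=1}^{9}(y_t−ȳ)(y_{t+1}−ȳ) = -150.5600
γ_1 = -150.5600 / 10 = -15.056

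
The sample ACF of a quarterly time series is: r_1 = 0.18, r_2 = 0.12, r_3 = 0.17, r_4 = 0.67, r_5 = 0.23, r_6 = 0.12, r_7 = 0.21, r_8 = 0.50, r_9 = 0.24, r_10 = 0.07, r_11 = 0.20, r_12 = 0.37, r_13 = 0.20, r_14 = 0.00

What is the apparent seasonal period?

4

The largest autocorrelation is r_4 = 0.67, with weaker echoes at lags 8 (0.50) and 12 (0.37); the remaining lags stay at or below 0.24.
The dominant spike at lag 4 indicates a seasonal period of 4.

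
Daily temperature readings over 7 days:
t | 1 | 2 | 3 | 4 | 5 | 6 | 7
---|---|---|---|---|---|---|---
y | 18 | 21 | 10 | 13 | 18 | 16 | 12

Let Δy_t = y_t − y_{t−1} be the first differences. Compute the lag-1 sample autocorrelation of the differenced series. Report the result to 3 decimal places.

-0.331

First differences Δy: 3, -11, 3, 5, -2, -4
Mean of differences = -1.0000
Numerator Σ(Δy_t−Δȳ)(Δy_{t+1}−Δȳ) = -59.0000
Denominator Σ(Δy_t−Δȳ)² = 178.0000
r_1(Δy) = -59.0000 / 178.0000 = -0.331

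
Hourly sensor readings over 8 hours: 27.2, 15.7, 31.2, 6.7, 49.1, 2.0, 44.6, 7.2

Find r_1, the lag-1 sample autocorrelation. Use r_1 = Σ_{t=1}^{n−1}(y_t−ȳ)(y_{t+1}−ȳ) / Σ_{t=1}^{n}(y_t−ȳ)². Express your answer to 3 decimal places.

Mean ȳ = (27.2 + 15.7 + 31.2 + 6.7 + 49.1 + 2.0 + 44.6 + 7.2)/8 = 22.9625
Σ(y_t−ȳ)(y_{t+1}−ȳ) = (-30.7748) + (-59.8248) + (-133.9623) + (-425.0611) + (-547.9073) + (-453.5761) + (-341.0611) = -1992.1677
Denominator Σ(y_t−ȳ)² = 2242.2588
r_1 = -1992.1677 / 2242.2588 = -0.888

-0.888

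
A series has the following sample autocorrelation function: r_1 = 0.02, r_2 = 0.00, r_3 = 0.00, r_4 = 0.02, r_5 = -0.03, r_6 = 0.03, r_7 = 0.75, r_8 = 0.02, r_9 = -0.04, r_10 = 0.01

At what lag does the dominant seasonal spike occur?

7

The largest autocorrelation is r_7 = 0.75; the remaining lags stay at or below 0.03.
The dominant spike at lag 7 indicates a seasonal period of 7.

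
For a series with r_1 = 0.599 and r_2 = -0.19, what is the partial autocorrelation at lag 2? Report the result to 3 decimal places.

-0.856

φ_{22} = (r_2 − r_1²) / (1 − r_1²)
r_1² = (0.599)² = 0.358801
Numerator = -0.19 − 0.3588 = -0.5488; denominator = 1 − 0.3588 = 0.6412
φ_{22} = -0.5488 / 0.6412 = -0.856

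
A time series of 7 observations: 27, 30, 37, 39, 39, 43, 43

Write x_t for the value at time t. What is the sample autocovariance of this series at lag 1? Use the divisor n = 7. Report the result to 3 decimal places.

Mean x̄ = (27 + 30 + 37 + 39 + 39 + 43 + 43)/7 = 36.8571
Deviations: -9.8571, -6.8571, 0.1429, 2.1429, 2.1429, 6.1429, 6.1429
Σ_{t=1}^{6}(x_t−x̄)(x_{t+1}−x̄) = 122.4082
γ_1 = 122.4082 / 7 = 17.487

17.487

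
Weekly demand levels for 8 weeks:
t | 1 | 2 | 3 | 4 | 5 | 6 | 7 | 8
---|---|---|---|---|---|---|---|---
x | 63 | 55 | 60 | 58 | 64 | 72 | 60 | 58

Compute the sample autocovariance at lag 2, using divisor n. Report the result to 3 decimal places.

Mean x̄ = (63 + 55 + 60 + 58 + 64 + 72 + 60 + 58)/8 = 61.2500
Deviations: 1.7500, -6.2500, -1.2500, -3.2500, 2.7500, 10.7500, -1.2500, -3.2500
Σ_{t=1}^{6}(x_t−x̄)(x_{t+2}−x̄) = -58.6250
γ_2 = -58.6250 / 8 = -7.328

-7.328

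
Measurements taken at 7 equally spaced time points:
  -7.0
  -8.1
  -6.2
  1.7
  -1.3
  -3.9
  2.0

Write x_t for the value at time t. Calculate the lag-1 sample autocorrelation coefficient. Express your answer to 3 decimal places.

0.223

Mean x̄ = (-7.0 − 8.1 − 6.2 + 1.7 − 1.3 − 3.9 + 2.0)/7 = -3.2571
Deviations from mean: -3.7429, -4.8429, -2.9429, 4.9571, 1.9571, -0.6429, 5.2571
Σ(x_t−x̄)(x_{t+1}−x̄) = (18.1261) + (14.2518) + (-14.5882) + (9.7018) + (-1.2582) + (-3.3796) = 22.8539
Denominator Σ(x_t−x̄)² = 102.5771
r_1 = 22.8539 / 102.5771 = 0.223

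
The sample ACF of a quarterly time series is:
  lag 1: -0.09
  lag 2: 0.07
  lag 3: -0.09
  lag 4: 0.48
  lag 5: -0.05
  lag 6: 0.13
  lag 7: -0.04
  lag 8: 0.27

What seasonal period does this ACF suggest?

4

The largest autocorrelation is r_4 = 0.48, with a weaker echo at lag 8 (0.27); the remaining lags stay at or below 0.13.
The dominant spike at lag 4 indicates a seasonal period of 4.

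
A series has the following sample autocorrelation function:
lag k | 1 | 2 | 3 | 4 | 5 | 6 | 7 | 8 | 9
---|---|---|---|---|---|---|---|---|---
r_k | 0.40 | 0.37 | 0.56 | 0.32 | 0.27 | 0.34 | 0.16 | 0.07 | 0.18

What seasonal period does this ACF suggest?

The largest autocorrelation is r_3 = 0.56; the remaining lags stay at or below 0.40. The elevated value at lag 1 (0.40), dropping to 0.37 at lag 2, reflects decaying short-term dependence rather than seasonality.
The dominant spike at lag 3 indicates a seasonal period of 3.

3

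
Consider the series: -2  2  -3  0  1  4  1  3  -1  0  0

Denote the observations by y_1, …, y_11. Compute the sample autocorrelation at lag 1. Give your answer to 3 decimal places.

Mean ȳ = (-2 + 2 − 3 + 0 + 1 + 4 + 1 + 3 − 1 + 0 + 0)/11 = 0.4545
Numerator Σ_{t=1}^{10}(y_t−ȳ)(y_{t+1}−ȳ) = -5.3884
Denominator Σ(y_t−ȳ)² = 42.7273
r_1 = -5.3884 / 42.7273 = -0.126

-0.126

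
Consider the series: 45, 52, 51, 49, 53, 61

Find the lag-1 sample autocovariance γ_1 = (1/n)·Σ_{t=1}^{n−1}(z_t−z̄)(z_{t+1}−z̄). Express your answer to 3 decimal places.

1.412

Mean z̄ = (45 + 52 + 51 + 49 + 53 + 61)/6 = 51.8333
Σ_{t=1}^{5}(z_t−z̄)(z_{t+1}−z̄) = 8.4722
γ_1 = 8.4722 / 6 = 1.412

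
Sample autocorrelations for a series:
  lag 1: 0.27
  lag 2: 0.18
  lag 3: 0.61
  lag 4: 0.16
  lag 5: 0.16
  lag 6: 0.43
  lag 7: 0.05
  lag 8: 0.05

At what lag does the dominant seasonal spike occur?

3

The largest autocorrelation is r_3 = 0.61, with a weaker echo at lag 6 (0.43); the remaining lags stay at or below 0.27. The elevated value at lag 1 (0.27), dropping to 0.18 at lag 2, reflects decaying short-term dependence rather than seasonality.
The dominant spike at lag 3 indicates a seasonal period of 3.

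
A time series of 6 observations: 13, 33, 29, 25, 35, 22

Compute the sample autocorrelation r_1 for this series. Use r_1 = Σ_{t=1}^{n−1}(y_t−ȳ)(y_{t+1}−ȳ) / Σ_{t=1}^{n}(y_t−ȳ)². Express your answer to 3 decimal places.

-0.373

Mean ȳ = (13 + 33 + 29 + 25 + 35 + 22)/6 = 26.1667
Σ(y_t−ȳ)(y_{t+1}−ȳ) = (-89.9722) + (19.3611) + (-3.3056) + (-10.3056) + (-36.8056) = -121.0278
Denominator Σ(y_t−ȳ)² = 324.8333
r_1 = -121.0278 / 324.8333 = -0.373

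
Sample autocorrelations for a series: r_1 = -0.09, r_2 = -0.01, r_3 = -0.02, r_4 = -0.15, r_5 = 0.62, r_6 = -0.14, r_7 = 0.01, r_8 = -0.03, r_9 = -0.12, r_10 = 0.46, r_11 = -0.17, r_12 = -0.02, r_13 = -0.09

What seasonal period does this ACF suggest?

The largest autocorrelation is r_5 = 0.62, with a weaker echo at lag 10 (0.46); the remaining lags stay at or below 0.01.
The dominant spike at lag 5 indicates a seasonal period of 5.

5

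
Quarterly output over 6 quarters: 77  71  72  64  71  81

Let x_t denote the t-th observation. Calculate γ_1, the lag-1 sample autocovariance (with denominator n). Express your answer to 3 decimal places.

Mean x̄ = (77 + 71 + 72 + 64 + 71 + 81)/6 = 72.6667
Σ_{t=1}^{5}(x_t−x̄)(x_{t+1}−x̄) = 0.2222
γ_1 = 0.2222 / 6 = 0.037

0.037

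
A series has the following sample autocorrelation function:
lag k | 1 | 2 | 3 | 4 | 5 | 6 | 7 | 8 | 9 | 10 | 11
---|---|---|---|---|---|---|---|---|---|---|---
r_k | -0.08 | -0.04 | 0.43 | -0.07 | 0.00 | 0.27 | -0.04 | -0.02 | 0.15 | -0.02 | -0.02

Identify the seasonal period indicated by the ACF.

The largest autocorrelation is r_3 = 0.43, with weaker echoes at lags 6 (0.27) and 9 (0.15); the remaining lags stay at or below 0.00.
The dominant spike at lag 3 indicates a seasonal period of 3.

3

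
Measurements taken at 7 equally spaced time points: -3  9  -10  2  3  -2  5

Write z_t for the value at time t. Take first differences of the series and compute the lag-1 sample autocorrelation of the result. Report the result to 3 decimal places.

First differences Δz: 12, -19, 12, 1, -5, 7
Mean of differences = 1.3333
Numerator Σ(Δz_t−Δz̄)(Δz_{t+1}−Δz̄) = -471.1111
Denominator Σ(Δz_t−Δz̄)² = 713.3333
r_1(Δz) = -471.1111 / 713.3333 = -0.660

-0.660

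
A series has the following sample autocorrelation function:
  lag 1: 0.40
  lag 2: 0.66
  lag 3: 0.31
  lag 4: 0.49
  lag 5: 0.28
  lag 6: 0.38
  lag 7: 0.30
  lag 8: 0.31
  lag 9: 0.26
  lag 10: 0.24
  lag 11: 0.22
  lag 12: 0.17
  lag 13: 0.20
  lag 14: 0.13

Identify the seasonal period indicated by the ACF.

The largest autocorrelation is r_2 = 0.66, with a weaker echo at lag 4 (0.49); the remaining lags stay at or below 0.40.
The dominant spike at lag 2 indicates a seasonal period of 2.

2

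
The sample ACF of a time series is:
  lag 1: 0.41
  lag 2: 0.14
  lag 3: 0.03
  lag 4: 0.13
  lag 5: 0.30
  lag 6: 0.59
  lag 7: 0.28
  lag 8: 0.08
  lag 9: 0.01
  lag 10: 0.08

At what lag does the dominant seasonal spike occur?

The largest autocorrelation is r_6 = 0.59; the remaining lags stay at or below 0.41. The elevated value at lag 1 (0.41), dropping to 0.14 at lag 2, reflects decaying short-term dependence rather than seasonality.
The dominant spike at lag 6 indicates a seasonal period of 6.

6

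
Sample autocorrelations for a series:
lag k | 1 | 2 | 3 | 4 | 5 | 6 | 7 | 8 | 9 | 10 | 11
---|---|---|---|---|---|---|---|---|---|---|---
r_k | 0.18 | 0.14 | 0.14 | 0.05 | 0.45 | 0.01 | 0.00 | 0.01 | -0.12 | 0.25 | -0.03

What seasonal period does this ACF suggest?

5

The largest autocorrelation is r_5 = 0.45, with a weaker echo at lag 10 (0.25); the remaining lags stay at or below 0.18.
The dominant spike at lag 5 indicates a seasonal period of 5.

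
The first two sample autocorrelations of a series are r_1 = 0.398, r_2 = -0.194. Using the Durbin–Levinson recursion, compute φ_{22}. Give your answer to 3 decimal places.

φ_{22} = (r_2 − r_1²) / (1 − r_1²)
r_1² = (0.398)² = 0.158404
Numerator = -0.194 − 0.1584 = -0.3524; denominator = 1 − 0.1584 = 0.8416
φ_{22} = -0.3524 / 0.8416 = -0.419

-0.419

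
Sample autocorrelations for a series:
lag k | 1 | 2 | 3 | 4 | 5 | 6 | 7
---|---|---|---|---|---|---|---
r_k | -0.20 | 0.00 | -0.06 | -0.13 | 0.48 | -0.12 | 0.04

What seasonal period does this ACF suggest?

5

The largest autocorrelation is r_5 = 0.48; the remaining lags stay at or below 0.04.
The dominant spike at lag 5 indicates a seasonal period of 5.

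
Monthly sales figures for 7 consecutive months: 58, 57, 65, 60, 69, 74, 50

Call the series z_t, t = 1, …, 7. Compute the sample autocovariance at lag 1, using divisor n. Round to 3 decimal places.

Mean z̄ = (58 + 57 + 65 + 60 + 69 + 74 + 50)/7 = 61.8571
Deviations: -3.8571, -4.8571, 3.1429, -1.8571, 7.1429, 12.1429, -11.8571
Σ_{t=1}^{6}(z_t−z̄)(z_{t+1}−z̄) = -72.8776
γ_1 = -72.8776 / 7 = -10.411

-10.411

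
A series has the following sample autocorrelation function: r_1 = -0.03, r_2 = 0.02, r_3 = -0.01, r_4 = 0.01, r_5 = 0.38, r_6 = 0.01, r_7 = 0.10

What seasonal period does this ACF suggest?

5

The largest autocorrelation is r_5 = 0.38; the remaining lags stay at or below 0.10.
The dominant spike at lag 5 indicates a seasonal period of 5.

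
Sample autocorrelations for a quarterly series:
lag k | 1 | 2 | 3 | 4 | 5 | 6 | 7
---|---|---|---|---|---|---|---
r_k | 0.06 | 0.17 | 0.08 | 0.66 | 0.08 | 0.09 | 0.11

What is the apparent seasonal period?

4

The largest autocorrelation is r_4 = 0.66; the remaining lags stay at or below 0.17.
The dominant spike at lag 4 indicates a seasonal period of 4.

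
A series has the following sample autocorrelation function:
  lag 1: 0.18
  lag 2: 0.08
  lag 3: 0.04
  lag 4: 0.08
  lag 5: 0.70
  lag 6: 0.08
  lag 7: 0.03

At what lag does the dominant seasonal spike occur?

5

The largest autocorrelation is r_5 = 0.70; the remaining lags stay at or below 0.18.
The dominant spike at lag 5 indicates a seasonal period of 5.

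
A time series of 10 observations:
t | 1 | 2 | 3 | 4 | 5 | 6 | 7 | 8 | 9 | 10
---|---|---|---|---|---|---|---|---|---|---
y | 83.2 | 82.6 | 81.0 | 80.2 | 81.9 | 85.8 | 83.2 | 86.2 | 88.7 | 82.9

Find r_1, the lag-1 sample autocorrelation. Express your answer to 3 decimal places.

0.358

Mean ȳ = (83.2 + 82.6 + 81.0 + 80.2 + 81.9 + 85.8 + 83.2 + 86.2 + 88.7 + 82.9)/10 = 83.5700
Numerator Σ_{t=1}^{9}(y_t−ȳ)(y_{t+1}−ȳ) = 21.6731
Denominator Σ(y_t−ȳ)² = 60.6210
r_1 = 21.6731 / 60.6210 = 0.358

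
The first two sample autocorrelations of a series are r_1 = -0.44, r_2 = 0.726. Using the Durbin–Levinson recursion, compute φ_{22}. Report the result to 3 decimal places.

0.660

φ_{22} = (r_2 − r_1²) / (1 − r_1²)
r_1² = (-0.44)² = 0.1936
Numerator = 0.726 − 0.1936 = 0.5324; denominator = 1 − 0.1936 = 0.8064
φ_{22} = 0.5324 / 0.8064 = 0.660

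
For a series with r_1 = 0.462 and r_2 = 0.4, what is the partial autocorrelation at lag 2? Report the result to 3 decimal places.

φ_{22} = (r_2 − r_1²) / (1 − r_1²)
r_1² = (0.462)² = 0.213444
Numerator = 0.4 − 0.2134 = 0.1866; denominator = 1 − 0.2134 = 0.7866
φ_{22} = 0.1866 / 0.7866 = 0.237

0.237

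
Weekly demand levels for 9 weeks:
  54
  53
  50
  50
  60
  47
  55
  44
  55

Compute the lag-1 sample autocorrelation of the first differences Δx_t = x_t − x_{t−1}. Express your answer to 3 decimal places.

-0.750

First differences Δx: -1, -3, 0, 10, -13, 8, -11, 11
Mean of differences = 0.1250
Numerator Σ(Δx_t−Δx̄)(Δx_{t+1}−Δx̄) = -438.8906
Denominator Σ(Δx_t−Δx̄)² = 584.8750
r_1(Δx) = -438.8906 / 584.8750 = -0.750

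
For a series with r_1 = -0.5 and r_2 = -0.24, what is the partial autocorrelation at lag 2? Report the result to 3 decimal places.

φ_{22} = (r_2 − r_1²) / (1 − r_1²)
r_1² = (-0.5)² = 0.25
Numerator = -0.24 − 0.2500 = -0.4900; denominator = 1 − 0.2500 = 0.7500
φ_{22} = -0.4900 / 0.7500 = -0.653

-0.653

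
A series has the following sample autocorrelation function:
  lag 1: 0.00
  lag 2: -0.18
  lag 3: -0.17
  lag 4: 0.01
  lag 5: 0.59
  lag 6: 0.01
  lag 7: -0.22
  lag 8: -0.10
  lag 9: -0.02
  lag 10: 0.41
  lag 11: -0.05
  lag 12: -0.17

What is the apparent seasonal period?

The largest autocorrelation is r_5 = 0.59, with a weaker echo at lag 10 (0.41); the remaining lags stay at or below 0.01.
The dominant spike at lag 5 indicates a seasonal period of 5.

5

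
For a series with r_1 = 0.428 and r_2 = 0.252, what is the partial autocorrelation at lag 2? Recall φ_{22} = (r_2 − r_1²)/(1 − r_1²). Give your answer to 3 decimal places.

0.084

φ_{22} = (r_2 − r_1²) / (1 − r_1²)
r_1² = (0.428)² = 0.183184
Numerator = 0.252 − 0.1832 = 0.0688; denominator = 1 − 0.1832 = 0.8168
φ_{22} = 0.0688 / 0.8168 = 0.084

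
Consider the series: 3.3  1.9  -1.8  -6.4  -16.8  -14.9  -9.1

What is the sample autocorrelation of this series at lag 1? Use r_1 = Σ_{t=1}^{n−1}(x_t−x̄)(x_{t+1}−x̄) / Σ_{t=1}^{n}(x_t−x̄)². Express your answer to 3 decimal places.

Mean x̄ = (3.3 + 1.9 − 1.8 − 6.4 − 16.8 − 14.9 − 9.1)/7 = -6.2571
Σ(x_t−x̄)(x_{t+1}−x̄) = (77.9590) + (36.3576) + (-0.6367) + (1.5061) + (91.1204) + (24.5704) = 230.8767
Denominator Σ(x_t−x̄)² = 371.6971
r_1 = 230.8767 / 371.6971 = 0.621

0.621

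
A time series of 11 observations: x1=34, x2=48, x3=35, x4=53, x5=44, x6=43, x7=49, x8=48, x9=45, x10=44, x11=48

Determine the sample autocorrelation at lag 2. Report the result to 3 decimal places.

0.347

Mean x̄ = (34 + 48 + 35 + 53 + 44 + 43 + 49 + 48 + 45 + 44 + 48)/11 = 44.6364
Numerator Σ_{t=1}^{9}(x_t−x̄)(x_{t+2}−x̄) = 115.4628
Denominator Σ(x_t−x̄)² = 332.5455
r_2 = 115.4628 / 332.5455 = 0.347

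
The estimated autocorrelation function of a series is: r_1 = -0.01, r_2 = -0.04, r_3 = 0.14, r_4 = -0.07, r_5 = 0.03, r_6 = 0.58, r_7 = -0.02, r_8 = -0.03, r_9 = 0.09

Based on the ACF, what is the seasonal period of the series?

The largest autocorrelation is r_6 = 0.58; the remaining lags stay at or below 0.14.
The dominant spike at lag 6 indicates a seasonal period of 6.

6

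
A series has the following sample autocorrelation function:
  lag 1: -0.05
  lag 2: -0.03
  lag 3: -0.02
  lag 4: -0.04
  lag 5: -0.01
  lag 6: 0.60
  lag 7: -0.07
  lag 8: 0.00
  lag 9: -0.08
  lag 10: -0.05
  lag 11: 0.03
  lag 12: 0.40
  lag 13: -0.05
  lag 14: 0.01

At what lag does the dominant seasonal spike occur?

6

The largest autocorrelation is r_6 = 0.60, with a weaker echo at lag 12 (0.40); the remaining lags stay at or below 0.03.
The dominant spike at lag 6 indicates a seasonal period of 6.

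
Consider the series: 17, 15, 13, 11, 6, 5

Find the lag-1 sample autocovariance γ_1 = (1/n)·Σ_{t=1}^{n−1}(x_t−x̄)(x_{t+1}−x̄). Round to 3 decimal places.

Mean x̄ = (17 + 15 + 13 + 11 + 6 + 5)/6 = 11.1667
Σ_{t=1}^{5}(x_t−x̄)(x_{t+1}−x̄) = 61.8056
γ_1 = 61.8056 / 6 = 10.301

10.301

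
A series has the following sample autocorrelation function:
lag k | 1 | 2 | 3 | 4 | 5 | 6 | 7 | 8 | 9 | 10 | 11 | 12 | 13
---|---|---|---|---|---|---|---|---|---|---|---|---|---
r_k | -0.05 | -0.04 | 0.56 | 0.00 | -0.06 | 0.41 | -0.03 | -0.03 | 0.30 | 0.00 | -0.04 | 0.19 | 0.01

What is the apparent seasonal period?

The largest autocorrelation is r_3 = 0.56, with weaker echoes at lags 6 (0.41), 9 (0.30) and 12 (0.19); the remaining lags stay at or below 0.01.
The dominant spike at lag 3 indicates a seasonal period of 3.

3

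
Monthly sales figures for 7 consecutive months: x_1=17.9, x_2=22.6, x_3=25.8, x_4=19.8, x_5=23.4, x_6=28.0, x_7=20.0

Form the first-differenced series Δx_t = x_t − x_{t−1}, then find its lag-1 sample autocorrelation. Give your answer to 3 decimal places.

-0.290

First differences Δx: 4.7, 3.2, -6.0, 3.6, 4.6, -8.0
Mean of differences = 0.3500
Numerator Σ(Δx_t−Δx̄)(Δx_{t+1}−Δx̄) = -48.0125
Denominator Σ(Δx_t−Δx̄)² = 165.7150
r_1(Δx) = -48.0125 / 165.7150 = -0.290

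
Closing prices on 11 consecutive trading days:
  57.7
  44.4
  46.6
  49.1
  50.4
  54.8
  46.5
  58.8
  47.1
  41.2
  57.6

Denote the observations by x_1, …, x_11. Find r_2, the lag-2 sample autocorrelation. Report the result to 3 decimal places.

Mean x̄ = (57.7 + 44.4 + 46.6 + 49.1 + 50.4 + 54.8 + 46.5 + 58.8 + 47.1 + 41.2 + 57.6)/11 = 50.3818
Numerator Σ_{t=1}^{9}(x_t−x̄)(x_{t+2}−x̄) = -76.8616
Denominator Σ(x_t−x̄)² = 357.9164
r_2 = -76.8616 / 357.9164 = -0.215

-0.215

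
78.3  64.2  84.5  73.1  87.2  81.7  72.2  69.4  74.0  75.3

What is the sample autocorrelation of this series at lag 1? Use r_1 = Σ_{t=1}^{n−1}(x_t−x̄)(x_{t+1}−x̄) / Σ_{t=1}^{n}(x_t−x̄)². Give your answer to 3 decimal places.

Mean x̄ = (78.3 + 64.2 + 84.5 + 73.1 + 87.2 + 81.7 + 72.2 + 69.4 + 74.0 + 75.3)/10 = 75.9900
Numerator Σ_{t=1}^{9}(x_t−x̄)(x_{t+1}−x̄) = -102.7271
Denominator Σ(x_t−x̄)² = 445.6090
r_1 = -102.7271 / 445.6090 = -0.231

-0.231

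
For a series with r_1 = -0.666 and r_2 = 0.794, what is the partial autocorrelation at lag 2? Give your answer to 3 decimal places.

0.630

φ_{22} = (r_2 − r_1²) / (1 − r_1²)
r_1² = (-0.666)² = 0.443556
Numerator = 0.794 − 0.4436 = 0.3504; denominator = 1 − 0.4436 = 0.5564
φ_{22} = 0.3504 / 0.5564 = 0.630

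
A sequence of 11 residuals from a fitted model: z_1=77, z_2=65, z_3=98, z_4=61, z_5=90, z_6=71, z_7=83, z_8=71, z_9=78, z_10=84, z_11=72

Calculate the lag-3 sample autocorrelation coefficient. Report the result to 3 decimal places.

Mean z̄ = (77 + 65 + 98 + 61 + 90 + 71 + 83 + 71 + 78 + 84 + 72)/11 = 77.2727
Numerator Σ_{t=1}^{8}(z_t−z̄)(z_{t+3}−z̄) = -387.7686
Denominator Σ(z_t−z̄)² = 1192.1818
r_3 = -387.7686 / 1192.1818 = -0.325

-0.325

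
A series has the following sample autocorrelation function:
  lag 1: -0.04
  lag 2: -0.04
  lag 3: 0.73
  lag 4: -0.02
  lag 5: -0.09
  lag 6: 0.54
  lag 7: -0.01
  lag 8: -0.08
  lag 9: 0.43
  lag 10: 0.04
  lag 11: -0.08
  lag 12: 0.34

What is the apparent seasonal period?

The largest autocorrelation is r_3 = 0.73, with weaker echoes at lags 6 (0.54), 9 (0.43) and 12 (0.34); the remaining lags stay at or below 0.04.
The dominant spike at lag 3 indicates a seasonal period of 3.

3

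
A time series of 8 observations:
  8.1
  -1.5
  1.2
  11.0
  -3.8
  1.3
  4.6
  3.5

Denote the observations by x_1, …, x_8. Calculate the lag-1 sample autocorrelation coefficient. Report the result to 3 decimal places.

Mean x̄ = (8.1 − 1.5 + 1.2 + 11.0 − 3.8 + 1.3 + 4.6 + 3.5)/8 = 3.0500
Deviations from mean: 5.0500, -4.5500, -1.8500, 7.9500, -6.8500, -1.7500, 1.5500, 0.4500
Σ(x_t−x̄)(x_{t+1}−x̄) = (-22.9775) + (8.4175) + (-14.7075) + (-54.4575) + (11.9875) + (-2.7125) + (0.6975) = -73.7525
Denominator Σ(x_t−x̄)² = 165.4200
r_1 = -73.7525 / 165.4200 = -0.446

-0.446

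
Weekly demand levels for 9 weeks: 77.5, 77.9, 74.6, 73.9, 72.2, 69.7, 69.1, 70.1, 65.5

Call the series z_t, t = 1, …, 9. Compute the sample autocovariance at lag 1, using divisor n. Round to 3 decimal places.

8.459

Mean z̄ = (77.5 + 77.9 + 74.6 + 73.9 + 72.2 + 69.7 + 69.1 + 70.1 + 65.5)/9 = 72.2778
Σ_{t=1}^{8}(z_t−z̄)(z_{t+1}−z̄) = 76.1306
γ_1 = 76.1306 / 9 = 8.459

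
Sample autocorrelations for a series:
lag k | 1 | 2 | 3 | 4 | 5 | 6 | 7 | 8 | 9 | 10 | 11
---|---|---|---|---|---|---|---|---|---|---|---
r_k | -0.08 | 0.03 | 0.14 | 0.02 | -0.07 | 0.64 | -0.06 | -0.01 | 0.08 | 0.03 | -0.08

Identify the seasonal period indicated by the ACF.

6

The largest autocorrelation is r_6 = 0.64; the remaining lags stay at or below 0.14.
The dominant spike at lag 6 indicates a seasonal period of 6.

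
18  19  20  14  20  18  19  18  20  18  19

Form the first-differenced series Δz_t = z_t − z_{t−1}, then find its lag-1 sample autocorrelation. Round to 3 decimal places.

-0.719

First differences Δz: 1, 1, -6, 6, -2, 1, -1, 2, -2, 1
Mean of differences = 0.1000
Numerator Σ(Δz_t−Δz̄)(Δz_{t+1}−Δz̄) = -63.9100
Denominator Σ(Δz_t−Δz̄)² = 88.9000
r_1(Δz) = -63.9100 / 88.9000 = -0.719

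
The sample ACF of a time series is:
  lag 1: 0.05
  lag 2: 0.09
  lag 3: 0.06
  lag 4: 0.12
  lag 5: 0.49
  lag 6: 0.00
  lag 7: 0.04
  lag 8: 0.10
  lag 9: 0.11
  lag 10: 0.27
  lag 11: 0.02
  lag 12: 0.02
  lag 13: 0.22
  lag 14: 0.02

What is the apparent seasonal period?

The largest autocorrelation is r_5 = 0.49, with a weaker echo at lag 10 (0.27); the remaining lags stay at or below 0.22.
The dominant spike at lag 5 indicates a seasonal period of 5.

5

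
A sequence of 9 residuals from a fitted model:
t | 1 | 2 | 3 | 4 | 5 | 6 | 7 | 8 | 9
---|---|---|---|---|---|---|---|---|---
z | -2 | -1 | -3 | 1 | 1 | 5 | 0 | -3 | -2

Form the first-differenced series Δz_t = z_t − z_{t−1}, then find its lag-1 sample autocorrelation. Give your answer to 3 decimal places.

-0.250

First differences Δz: 1, -2, 4, 0, 4, -5, -3, 1
Mean of differences = 0.0000
Numerator Σ(Δz_t−Δz̄)(Δz_{t+1}−Δz̄) = -18.0000
Denominator Σ(Δz_t−Δz̄)² = 72.0000
r_1(Δz) = -18.0000 / 72.0000 = -0.250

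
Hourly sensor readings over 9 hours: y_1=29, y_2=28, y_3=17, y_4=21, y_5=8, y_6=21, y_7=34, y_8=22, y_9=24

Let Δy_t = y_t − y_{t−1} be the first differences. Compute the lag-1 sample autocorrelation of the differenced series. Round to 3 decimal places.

First differences Δy: -1, -11, 4, -13, 13, 13, -12, 2
Mean of differences = -0.6250
Numerator Σ(Δy_t−Δȳ)(Δy_{t+1}−Δȳ) = -269.1406
Denominator Σ(Δy_t−Δȳ)² = 789.8750
r_1(Δy) = -269.1406 / 789.8750 = -0.341

-0.341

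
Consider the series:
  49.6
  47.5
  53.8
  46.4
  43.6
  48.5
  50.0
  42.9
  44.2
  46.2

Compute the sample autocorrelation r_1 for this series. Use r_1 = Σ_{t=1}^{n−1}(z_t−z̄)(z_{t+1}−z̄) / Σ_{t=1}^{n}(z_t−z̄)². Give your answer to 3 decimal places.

Mean z̄ = (49.6 + 47.5 + 53.8 + 46.4 + 43.6 + 48.5 + 50.0 + 42.9 + 44.2 + 46.2)/10 = 47.2700
Numerator Σ_{t=1}^{9}(z_t−z̄)(z_{t+1}−z̄) = 3.1641
Denominator Σ(z_t−z̄)² = 100.9810
r_1 = 3.1641 / 100.9810 = 0.031

0.031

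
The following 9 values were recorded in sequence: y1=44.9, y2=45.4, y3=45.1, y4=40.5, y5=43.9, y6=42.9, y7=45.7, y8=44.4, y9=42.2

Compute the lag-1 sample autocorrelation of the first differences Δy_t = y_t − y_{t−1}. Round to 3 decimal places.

First differences Δy: 0.5, -0.3, -4.6, 3.4, -1.0, 2.8, -1.3, -2.2
Mean of differences = -0.3375
Numerator Σ(Δy_t−Δȳ)(Δy_{t+1}−Δȳ) = -21.8414
Denominator Σ(Δy_t−Δȳ)² = 47.5188
r_1(Δy) = -21.8414 / 47.5188 = -0.460

-0.460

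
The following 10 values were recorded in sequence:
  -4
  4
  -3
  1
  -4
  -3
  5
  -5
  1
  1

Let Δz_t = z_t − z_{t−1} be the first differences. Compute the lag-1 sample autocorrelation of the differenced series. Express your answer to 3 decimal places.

First differences Δz: 8, -7, 4, -5, 1, 8, -10, 6, 0
Mean of differences = 0.5556
Numerator Σ(Δz_t−Δz̄)(Δz_{t+1}−Δz̄) = -239.6420
Denominator Σ(Δz_t−Δz̄)² = 352.2222
r_1(Δz) = -239.6420 / 352.2222 = -0.680

-0.680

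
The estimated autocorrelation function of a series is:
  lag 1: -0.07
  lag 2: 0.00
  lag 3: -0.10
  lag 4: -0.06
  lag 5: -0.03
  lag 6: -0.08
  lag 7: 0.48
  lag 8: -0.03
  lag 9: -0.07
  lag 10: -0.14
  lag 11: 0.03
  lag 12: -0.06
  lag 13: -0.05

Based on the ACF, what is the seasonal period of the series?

The largest autocorrelation is r_7 = 0.48; the remaining lags stay at or below 0.03.
The dominant spike at lag 7 indicates a seasonal period of 7.

7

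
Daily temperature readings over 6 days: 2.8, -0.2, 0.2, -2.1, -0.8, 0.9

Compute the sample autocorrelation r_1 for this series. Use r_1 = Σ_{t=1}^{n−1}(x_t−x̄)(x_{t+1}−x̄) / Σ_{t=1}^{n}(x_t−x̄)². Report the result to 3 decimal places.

0.023

Mean x̄ = (2.8 − 0.2 + 0.2 − 2.1 − 0.8 + 0.9)/6 = 0.1333
Deviations from mean: 2.6667, -0.3333, 0.0667, -2.2333, -0.9333, 0.7667
Σ(x_t−x̄)(x_{t+1}−x̄) = (-0.8889) + (-0.0222) + (-0.1489) + (2.0844) + (-0.7156) = 0.3089
Denominator Σ(x_t−x̄)² = 13.6733
r_1 = 0.3089 / 13.6733 = 0.023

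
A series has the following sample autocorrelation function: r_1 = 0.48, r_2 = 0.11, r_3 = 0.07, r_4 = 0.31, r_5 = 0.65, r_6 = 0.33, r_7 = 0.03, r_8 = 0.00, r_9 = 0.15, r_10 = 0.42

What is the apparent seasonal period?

5

The largest autocorrelation is r_5 = 0.65; the remaining lags stay at or below 0.48. The elevated value at lag 1 (0.48), dropping to 0.11 at lag 2, reflects decaying short-term dependence rather than seasonality.
The dominant spike at lag 5 indicates a seasonal period of 5.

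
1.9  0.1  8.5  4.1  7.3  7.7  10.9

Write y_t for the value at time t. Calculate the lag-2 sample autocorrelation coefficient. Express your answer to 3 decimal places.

0.085

Mean ȳ = (1.9 + 0.1 + 8.5 + 4.1 + 7.3 + 7.7 + 10.9)/7 = 5.7857
Deviations from mean: -3.8857, -5.6857, 2.7143, -1.6857, 1.5143, 1.9143, 5.1143
Σ(y_t−ȳ)(y_{t+2}−ȳ) = (-10.5469) + (9.5845) + (4.1102) + (-3.2269) + (7.7445) = 7.6653
Denominator Σ(y_t−ȳ)² = 89.7486
r_2 = 7.6653 / 89.7486 = 0.085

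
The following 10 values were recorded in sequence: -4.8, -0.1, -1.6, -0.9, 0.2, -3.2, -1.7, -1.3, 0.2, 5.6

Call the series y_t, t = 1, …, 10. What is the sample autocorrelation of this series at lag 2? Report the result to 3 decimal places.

Mean ȳ = (-4.8 − 0.1 − 1.6 − 0.9 + 0.2 − 3.2 − 1.7 − 1.3 + 0.2 + 5.6)/10 = -0.7600
Numerator Σ_{t=1}^{8}(y_t−ȳ)(y_{t+2}−ȳ) = -1.0852
Denominator Σ(y_t−ȳ)² = 66.9040
r_2 = -1.0852 / 66.9040 = -0.016

-0.016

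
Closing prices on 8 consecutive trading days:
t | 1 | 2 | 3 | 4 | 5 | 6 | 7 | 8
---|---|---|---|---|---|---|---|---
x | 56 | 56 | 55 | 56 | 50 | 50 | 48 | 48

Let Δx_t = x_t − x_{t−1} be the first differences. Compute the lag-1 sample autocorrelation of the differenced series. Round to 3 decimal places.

-0.531

First differences Δx: 0, -1, 1, -6, 0, -2, 0
Mean of differences = -1.1429
Numerator Σ(Δx_t−Δx̄)(Δx_{t+1}−Δx̄) = -17.4490
Denominator Σ(Δx_t−Δx̄)² = 32.8571
r_1(Δx) = -17.4490 / 32.8571 = -0.531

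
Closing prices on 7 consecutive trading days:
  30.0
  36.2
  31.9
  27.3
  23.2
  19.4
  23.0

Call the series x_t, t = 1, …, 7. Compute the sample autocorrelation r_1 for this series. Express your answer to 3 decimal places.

Mean x̄ = (30.0 + 36.2 + 31.9 + 27.3 + 23.2 + 19.4 + 23.0)/7 = 27.2857
Deviations from mean: 2.7143, 8.9143, 4.6143, 0.0143, -4.0857, -7.8857, -4.2857
Numerator Σ_{t=1}^{6}(x_t−x̄)(x_{t+1}−x̄) = 131.3512
Denominator Σ(x_t−x̄)² = 205.3686
r_1 = 131.3512 / 205.3686 = 0.640

0.640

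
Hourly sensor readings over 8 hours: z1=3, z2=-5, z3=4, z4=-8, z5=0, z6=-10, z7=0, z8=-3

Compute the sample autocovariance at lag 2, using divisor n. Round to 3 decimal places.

14.684

Mean z̄ = (3 − 5 + 4 − 8 + 0 − 10 + 0 − 3)/8 = -2.3750
Σ_{t=1}^{6}(z_t−z̄)(z_{t+2}−z̄) = 117.4688
γ_2 = 117.4688 / 8 = 14.684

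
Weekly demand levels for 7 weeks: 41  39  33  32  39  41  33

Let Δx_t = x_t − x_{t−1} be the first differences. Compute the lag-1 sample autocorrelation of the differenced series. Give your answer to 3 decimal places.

0.067

First differences Δx: -2, -6, -1, 7, 2, -8
Mean of differences = -1.3333
Numerator Σ(Δx_t−Δx̄)(Δx_{t+1}−Δx̄) = 9.8889
Denominator Σ(Δx_t−Δx̄)² = 147.3333
r_1(Δx) = 9.8889 / 147.3333 = 0.067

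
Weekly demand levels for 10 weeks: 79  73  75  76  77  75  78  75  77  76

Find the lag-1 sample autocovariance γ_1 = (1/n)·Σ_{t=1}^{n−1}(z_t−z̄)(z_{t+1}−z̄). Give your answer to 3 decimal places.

Mean z̄ = (79 + 73 + 75 + 76 + 77 + 75 + 78 + 75 + 77 + 76)/10 = 76.1000
Σ_{t=1}^{9}(z_t−z̄)(z_{t+1}−z̄) = -11.8100
γ_1 = -11.8100 / 10 = -1.181

-1.181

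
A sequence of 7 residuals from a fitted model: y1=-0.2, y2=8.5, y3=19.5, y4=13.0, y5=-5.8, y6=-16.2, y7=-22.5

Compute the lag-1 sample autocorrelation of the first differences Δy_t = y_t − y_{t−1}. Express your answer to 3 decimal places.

0.459

First differences Δy: 8.7, 11.0, -6.5, -18.8, -10.4, -6.3
Mean of differences = -3.7167
Numerator Σ(Δy_t−Δȳ)(Δy_{t+1}−Δȳ) = 301.8247
Denominator Σ(Δy_t−Δȳ)² = 657.3483
r_1(Δy) = 301.8247 / 657.3483 = 0.459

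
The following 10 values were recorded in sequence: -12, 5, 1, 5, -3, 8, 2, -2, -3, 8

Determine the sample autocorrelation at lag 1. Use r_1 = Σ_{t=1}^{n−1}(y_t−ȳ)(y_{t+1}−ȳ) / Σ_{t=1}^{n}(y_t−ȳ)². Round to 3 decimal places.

Mean ȳ = (-12 + 5 + 1 + 5 − 3 + 8 + 2 − 2 − 3 + 8)/10 = 0.9000
Numerator Σ_{t=1}^{9}(y_t−ȳ)(y_{t+1}−ȳ) = -107.5100
Denominator Σ(y_t−ȳ)² = 340.9000
r_1 = -107.5100 / 340.9000 = -0.315

-0.315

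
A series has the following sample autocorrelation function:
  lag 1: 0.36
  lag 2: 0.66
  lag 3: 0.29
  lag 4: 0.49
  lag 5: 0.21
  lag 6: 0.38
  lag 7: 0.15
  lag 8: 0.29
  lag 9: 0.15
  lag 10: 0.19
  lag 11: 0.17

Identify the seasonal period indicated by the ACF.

The largest autocorrelation is r_2 = 0.66, with weaker echoes at lags 4 (0.49) and 6 (0.38); the remaining lags stay at or below 0.36.
The dominant spike at lag 2 indicates a seasonal period of 2.

2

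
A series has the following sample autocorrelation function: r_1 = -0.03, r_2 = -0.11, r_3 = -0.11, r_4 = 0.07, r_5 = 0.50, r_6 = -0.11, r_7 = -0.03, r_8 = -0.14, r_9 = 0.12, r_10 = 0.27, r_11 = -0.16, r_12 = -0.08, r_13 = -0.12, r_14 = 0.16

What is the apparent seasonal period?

5

The largest autocorrelation is r_5 = 0.50, with a weaker echo at lag 10 (0.27); the remaining lags stay at or below 0.16.
The dominant spike at lag 5 indicates a seasonal period of 5.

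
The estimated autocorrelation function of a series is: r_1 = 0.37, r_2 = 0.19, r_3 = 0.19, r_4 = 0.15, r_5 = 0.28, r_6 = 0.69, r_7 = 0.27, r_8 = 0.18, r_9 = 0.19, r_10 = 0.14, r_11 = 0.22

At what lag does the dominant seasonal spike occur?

6

The largest autocorrelation is r_6 = 0.69; the remaining lags stay at or below 0.37. The elevated value at lag 1 (0.37), dropping to 0.19 at lag 2, reflects decaying short-term dependence rather than seasonality.
The dominant spike at lag 6 indicates a seasonal period of 6.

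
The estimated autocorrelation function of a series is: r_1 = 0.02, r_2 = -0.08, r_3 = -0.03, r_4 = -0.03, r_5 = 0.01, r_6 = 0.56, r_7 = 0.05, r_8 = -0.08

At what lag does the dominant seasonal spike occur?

The largest autocorrelation is r_6 = 0.56; the remaining lags stay at or below 0.05.
The dominant spike at lag 6 indicates a seasonal period of 6.

6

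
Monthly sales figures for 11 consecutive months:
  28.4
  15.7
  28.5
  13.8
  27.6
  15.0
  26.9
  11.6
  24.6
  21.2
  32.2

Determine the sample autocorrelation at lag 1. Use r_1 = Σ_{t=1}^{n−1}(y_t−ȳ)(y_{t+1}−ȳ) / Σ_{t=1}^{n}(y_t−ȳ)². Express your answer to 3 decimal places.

Mean ȳ = (28.4 + 15.7 + 28.5 + 13.8 + 27.6 + 15.0 + 26.9 + 11.6 + 24.6 + 21.2 + 32.2)/11 = 22.3182
Numerator Σ_{t=1}^{10}(y_t−ȳ)(y_{t+1}−ȳ) = -338.1631
Denominator Σ(y_t−ȳ)² = 512.9964
r_1 = -338.1631 / 512.9964 = -0.659

-0.659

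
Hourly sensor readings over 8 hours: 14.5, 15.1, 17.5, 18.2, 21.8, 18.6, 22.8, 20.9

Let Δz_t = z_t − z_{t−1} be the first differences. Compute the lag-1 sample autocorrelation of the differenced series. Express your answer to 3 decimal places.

-0.778

First differences Δz: 0.6, 2.4, 0.7, 3.6, -3.2, 4.2, -1.9
Mean of differences = 0.9143
Numerator Σ(Δz_t−Δz̄)(Δz_{t+1}−Δz̄) = -35.1759
Denominator Σ(Δz_t−Δz̄)² = 45.2086
r_1(Δz) = -35.1759 / 45.2086 = -0.778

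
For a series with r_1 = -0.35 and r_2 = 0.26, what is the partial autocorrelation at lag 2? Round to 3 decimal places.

φ_{22} = (r_2 − r_1²) / (1 − r_1²)
r_1² = (-0.35)² = 0.1225
Numerator = 0.26 − 0.1225 = 0.1375; denominator = 1 − 0.1225 = 0.8775
φ_{22} = 0.1375 / 0.8775 = 0.157

0.157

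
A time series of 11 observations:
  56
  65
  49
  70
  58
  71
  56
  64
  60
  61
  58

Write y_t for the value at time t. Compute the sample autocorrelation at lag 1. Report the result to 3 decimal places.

-0.717

Mean ȳ = (56 + 65 + 49 + 70 + 58 + 71 + 56 + 64 + 60 + 61 + 58)/11 = 60.7273
Numerator Σ_{t=1}^{10}(y_t−ȳ)(y_{t+1}−ȳ) = -299.7107
Denominator Σ(y_t−ȳ)² = 418.1818
r_1 = -299.7107 / 418.1818 = -0.717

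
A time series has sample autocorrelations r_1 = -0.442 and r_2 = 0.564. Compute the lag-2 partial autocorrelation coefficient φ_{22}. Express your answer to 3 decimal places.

φ_{22} = (r_2 − r_1²) / (1 − r_1²)
r_1² = (-0.442)² = 0.195364
Numerator = 0.564 − 0.1954 = 0.3686; denominator = 1 − 0.1954 = 0.8046
φ_{22} = 0.3686 / 0.8046 = 0.458

0.458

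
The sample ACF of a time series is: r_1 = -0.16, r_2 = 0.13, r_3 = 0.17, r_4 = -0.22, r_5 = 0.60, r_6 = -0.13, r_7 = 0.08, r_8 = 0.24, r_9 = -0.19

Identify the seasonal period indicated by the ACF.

The largest autocorrelation is r_5 = 0.60; the remaining lags stay at or below 0.24.
The dominant spike at lag 5 indicates a seasonal period of 5.

5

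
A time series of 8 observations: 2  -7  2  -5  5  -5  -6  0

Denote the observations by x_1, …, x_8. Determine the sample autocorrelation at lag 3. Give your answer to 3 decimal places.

-0.238

Mean x̄ = (2 − 7 + 2 − 5 + 5 − 5 − 6 + 0)/8 = -1.7500
Numerator Σ_{t=1}^{5}(x_t−x̄)(x_{t+3}−x̄) = -34.1875
Denominator Σ(x_t−x̄)² = 143.5000
r_3 = -34.1875 / 143.5000 = -0.238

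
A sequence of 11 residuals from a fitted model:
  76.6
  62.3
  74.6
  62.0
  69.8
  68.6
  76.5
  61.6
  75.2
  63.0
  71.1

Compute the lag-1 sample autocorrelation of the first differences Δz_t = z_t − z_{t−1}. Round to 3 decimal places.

First differences Δz: -14.3, 12.3, -12.6, 7.8, -1.2, 7.9, -14.9, 13.6, -12.2, 8.1
Mean of differences = -0.5500
Numerator Σ(Δz_t−Δz̄)(Δz_{t+1}−Δz̄) = -1032.9975
Denominator Σ(Δz_t−Δz̄)² = 1257.6250
r_1(Δz) = -1032.9975 / 1257.6250 = -0.821

-0.821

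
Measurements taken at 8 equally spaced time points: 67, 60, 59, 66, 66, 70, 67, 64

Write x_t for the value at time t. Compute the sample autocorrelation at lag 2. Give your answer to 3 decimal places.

-0.216

Mean x̄ = (67 + 60 + 59 + 66 + 66 + 70 + 67 + 64)/8 = 64.8750
Deviations from mean: 2.1250, -4.8750, -5.8750, 1.1250, 1.1250, 5.1250, 2.1250, -0.8750
Σ(x_t−x̄)(x_{t+2}−x̄) = (-12.4844) + (-5.4844) + (-6.6094) + (5.7656) + (2.3906) + (-4.4844) = -20.9063
Denominator Σ(x_t−x̄)² = 96.8750
r_2 = -20.9063 / 96.8750 = -0.216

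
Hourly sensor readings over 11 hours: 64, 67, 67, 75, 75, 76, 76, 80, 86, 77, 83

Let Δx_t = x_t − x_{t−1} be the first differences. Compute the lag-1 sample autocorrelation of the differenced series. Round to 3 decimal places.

-0.515

First differences Δx: 3, 0, 8, 0, 1, 0, 4, 6, -9, 6
Mean of differences = 1.9000
Numerator Σ(Δx_t−Δx̄)(Δx_{t+1}−Δx̄) = -106.6100
Denominator Σ(Δx_t−Δx̄)² = 206.9000
r_1(Δx) = -106.6100 / 206.9000 = -0.515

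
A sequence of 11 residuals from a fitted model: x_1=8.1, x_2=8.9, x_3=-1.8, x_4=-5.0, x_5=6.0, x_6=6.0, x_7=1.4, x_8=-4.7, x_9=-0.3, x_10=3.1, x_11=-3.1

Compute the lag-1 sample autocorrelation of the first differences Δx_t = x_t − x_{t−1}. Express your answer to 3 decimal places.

-0.061

First differences Δx: 0.8, -10.7, -3.2, 11.0, 0.0, -4.6, -6.1, 4.4, 3.4, -6.2
Mean of differences = -1.1200
Numerator Σ(Δx_t−Δx̄)(Δx_{t+1}−Δx̄) = -22.1704
Denominator Σ(Δx_t−Δx̄)² = 361.5560
r_1(Δx) = -22.1704 / 361.5560 = -0.061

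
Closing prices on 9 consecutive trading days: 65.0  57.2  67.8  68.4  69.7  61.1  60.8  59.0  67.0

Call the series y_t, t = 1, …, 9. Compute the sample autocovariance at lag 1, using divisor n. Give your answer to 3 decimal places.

Mean ȳ = (65.0 + 57.2 + 67.8 + 68.4 + 69.7 + 61.1 + 60.8 + 59.0 + 67.0)/9 = 64.0000
Σ_{t=1}^{8}(y_t−ȳ)(y_{t+1}−ȳ) = 2.9100
γ_1 = 2.9100 / 9 = 0.323

0.323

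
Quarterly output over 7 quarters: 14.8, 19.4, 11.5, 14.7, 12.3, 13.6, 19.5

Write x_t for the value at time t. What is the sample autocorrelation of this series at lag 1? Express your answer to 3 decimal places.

Mean x̄ = (14.8 + 19.4 + 11.5 + 14.7 + 12.3 + 13.6 + 19.5)/7 = 15.1143
Deviations from mean: -0.3143, 4.2857, -3.6143, -0.4143, -2.8143, -1.5143, 4.3857
Numerator Σ_{t=1}^{6}(x_t−x̄)(x_{t+1}−x̄) = -16.5531
Denominator Σ(x_t−x̄)² = 61.1486
r_1 = -16.5531 / 61.1486 = -0.271

-0.271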